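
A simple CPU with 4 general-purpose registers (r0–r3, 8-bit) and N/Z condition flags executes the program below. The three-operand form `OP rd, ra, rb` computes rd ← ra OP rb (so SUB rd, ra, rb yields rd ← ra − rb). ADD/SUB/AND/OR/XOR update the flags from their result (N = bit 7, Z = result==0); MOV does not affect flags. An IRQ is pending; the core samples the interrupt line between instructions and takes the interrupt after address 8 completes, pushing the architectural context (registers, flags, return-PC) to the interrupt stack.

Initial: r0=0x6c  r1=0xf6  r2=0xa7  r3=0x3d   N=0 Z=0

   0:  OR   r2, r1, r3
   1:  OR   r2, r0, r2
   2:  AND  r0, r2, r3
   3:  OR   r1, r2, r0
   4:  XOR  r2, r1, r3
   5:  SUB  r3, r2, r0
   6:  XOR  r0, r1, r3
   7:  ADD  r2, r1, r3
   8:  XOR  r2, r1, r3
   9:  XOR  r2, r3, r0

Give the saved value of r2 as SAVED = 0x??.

SAVED = 0x7a

after  0: r0=0x6c r1=0xf6 r2=0xff r3=0x3d  N=1 Z=0
after  1: r0=0x6c r1=0xf6 r2=0xff r3=0x3d  N=1 Z=0
after  2: r0=0x3d r1=0xf6 r2=0xff r3=0x3d  N=0 Z=0
after  3: r0=0x3d r1=0xff r2=0xff r3=0x3d  N=1 Z=0
after  4: r0=0x3d r1=0xff r2=0xc2 r3=0x3d  N=1 Z=0
after  5: r0=0x3d r1=0xff r2=0xc2 r3=0x85  N=1 Z=0
after  6: r0=0x7a r1=0xff r2=0xc2 r3=0x85  N=0 Z=0
after  7: r0=0x7a r1=0xff r2=0x84 r3=0x85  N=1 Z=0
after  8: r0=0x7a r1=0xff r2=0x7a r3=0x85  N=0 Z=0
-- IRQ taken; context saved, return-PC = 9 --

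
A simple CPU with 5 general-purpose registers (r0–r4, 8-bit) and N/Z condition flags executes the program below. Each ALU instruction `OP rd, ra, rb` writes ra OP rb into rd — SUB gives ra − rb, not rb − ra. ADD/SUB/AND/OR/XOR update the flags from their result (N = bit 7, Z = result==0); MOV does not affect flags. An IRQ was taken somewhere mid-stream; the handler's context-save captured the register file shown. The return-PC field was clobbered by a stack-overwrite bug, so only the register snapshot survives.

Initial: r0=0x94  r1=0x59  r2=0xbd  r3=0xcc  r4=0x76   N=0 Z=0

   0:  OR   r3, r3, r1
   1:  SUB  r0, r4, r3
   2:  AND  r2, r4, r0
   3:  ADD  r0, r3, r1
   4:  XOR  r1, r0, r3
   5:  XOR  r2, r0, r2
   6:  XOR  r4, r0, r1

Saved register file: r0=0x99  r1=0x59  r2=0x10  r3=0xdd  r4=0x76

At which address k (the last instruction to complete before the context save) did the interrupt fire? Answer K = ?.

K = 2

after  0: r0=0x94 r1=0x59 r2=0xbd r3=0xdd r4=0x76  N=1 Z=0
after  1: r0=0x99 r1=0x59 r2=0xbd r3=0xdd r4=0x76  N=1 Z=0
after  2: r0=0x99 r1=0x59 r2=0x10 r3=0xdd r4=0x76  N=0 Z=0
-- IRQ taken; context saved, return-PC = 3 --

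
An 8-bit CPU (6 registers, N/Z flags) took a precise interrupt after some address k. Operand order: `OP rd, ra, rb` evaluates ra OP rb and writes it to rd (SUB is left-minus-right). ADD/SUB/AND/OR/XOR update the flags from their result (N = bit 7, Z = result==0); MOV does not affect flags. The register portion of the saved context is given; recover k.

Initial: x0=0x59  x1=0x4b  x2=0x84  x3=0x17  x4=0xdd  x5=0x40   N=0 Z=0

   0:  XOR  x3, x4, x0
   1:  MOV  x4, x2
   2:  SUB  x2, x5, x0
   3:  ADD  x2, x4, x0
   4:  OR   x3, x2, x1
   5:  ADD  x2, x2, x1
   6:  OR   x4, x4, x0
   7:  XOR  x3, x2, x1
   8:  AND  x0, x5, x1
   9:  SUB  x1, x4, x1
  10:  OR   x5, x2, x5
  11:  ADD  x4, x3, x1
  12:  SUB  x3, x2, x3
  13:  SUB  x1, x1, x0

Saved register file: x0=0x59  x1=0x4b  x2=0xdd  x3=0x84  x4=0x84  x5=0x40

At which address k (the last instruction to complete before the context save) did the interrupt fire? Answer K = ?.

after  0: x0=0x59 x1=0x4b x2=0x84 x3=0x84 x4=0xdd x5=0x40  N=1 Z=0
after  1: x0=0x59 x1=0x4b x2=0x84 x3=0x84 x4=0x84 x5=0x40  N=1 Z=0
after  2: x0=0x59 x1=0x4b x2=0xe7 x3=0x84 x4=0x84 x5=0x40  N=1 Z=0
after  3: x0=0x59 x1=0x4b x2=0xdd x3=0x84 x4=0x84 x5=0x40  N=1 Z=0
-- IRQ taken; context saved, return-PC = 4 --

K = 3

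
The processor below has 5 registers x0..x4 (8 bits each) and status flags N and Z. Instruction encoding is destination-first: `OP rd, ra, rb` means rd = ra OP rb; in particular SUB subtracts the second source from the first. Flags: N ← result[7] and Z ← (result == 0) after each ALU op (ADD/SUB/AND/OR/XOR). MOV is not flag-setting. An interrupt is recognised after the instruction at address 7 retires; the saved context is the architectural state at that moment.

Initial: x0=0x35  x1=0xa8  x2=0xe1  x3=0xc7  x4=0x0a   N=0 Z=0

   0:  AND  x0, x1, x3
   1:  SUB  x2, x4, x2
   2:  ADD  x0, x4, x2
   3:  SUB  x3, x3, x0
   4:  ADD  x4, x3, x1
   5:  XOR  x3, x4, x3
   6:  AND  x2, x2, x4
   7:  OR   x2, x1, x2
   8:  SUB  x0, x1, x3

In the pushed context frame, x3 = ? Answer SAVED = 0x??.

SAVED = 0xa8

after  0: x0=0x80 x1=0xa8 x2=0xe1 x3=0xc7 x4=0x0a  N=1 Z=0
after  1: x0=0x80 x1=0xa8 x2=0x29 x3=0xc7 x4=0x0a  N=0 Z=0
after  2: x0=0x33 x1=0xa8 x2=0x29 x3=0xc7 x4=0x0a  N=0 Z=0
after  3: x0=0x33 x1=0xa8 x2=0x29 x3=0x94 x4=0x0a  N=1 Z=0
after  4: x0=0x33 x1=0xa8 x2=0x29 x3=0x94 x4=0x3c  N=0 Z=0
after  5: x0=0x33 x1=0xa8 x2=0x29 x3=0xa8 x4=0x3c  N=1 Z=0
after  6: x0=0x33 x1=0xa8 x2=0x28 x3=0xa8 x4=0x3c  N=0 Z=0
after  7: x0=0x33 x1=0xa8 x2=0xa8 x3=0xa8 x4=0x3c  N=1 Z=0
-- IRQ taken; context saved, return-PC = 8 --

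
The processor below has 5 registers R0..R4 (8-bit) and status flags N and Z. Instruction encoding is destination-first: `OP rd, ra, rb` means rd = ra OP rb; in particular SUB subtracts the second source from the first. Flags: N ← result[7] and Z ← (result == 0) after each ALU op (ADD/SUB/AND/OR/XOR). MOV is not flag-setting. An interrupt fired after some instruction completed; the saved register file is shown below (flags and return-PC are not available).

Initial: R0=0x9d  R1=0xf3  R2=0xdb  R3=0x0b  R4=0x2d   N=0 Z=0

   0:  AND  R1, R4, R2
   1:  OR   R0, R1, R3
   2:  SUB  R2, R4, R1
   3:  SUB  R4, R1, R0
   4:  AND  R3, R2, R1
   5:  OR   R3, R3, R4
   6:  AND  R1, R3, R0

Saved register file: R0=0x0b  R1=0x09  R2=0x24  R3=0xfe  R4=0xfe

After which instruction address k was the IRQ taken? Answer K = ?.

after  0: R0=0x9d R1=0x09 R2=0xdb R3=0x0b R4=0x2d  N=0 Z=0
after  1: R0=0x0b R1=0x09 R2=0xdb R3=0x0b R4=0x2d  N=0 Z=0
after  2: R0=0x0b R1=0x09 R2=0x24 R3=0x0b R4=0x2d  N=0 Z=0
after  3: R0=0x0b R1=0x09 R2=0x24 R3=0x0b R4=0xfe  N=1 Z=0
after  4: R0=0x0b R1=0x09 R2=0x24 R3=0x00 R4=0xfe  N=0 Z=1
after  5: R0=0x0b R1=0x09 R2=0x24 R3=0xfe R4=0xfe  N=1 Z=0
-- IRQ taken; context saved, return-PC = 6 --

K = 5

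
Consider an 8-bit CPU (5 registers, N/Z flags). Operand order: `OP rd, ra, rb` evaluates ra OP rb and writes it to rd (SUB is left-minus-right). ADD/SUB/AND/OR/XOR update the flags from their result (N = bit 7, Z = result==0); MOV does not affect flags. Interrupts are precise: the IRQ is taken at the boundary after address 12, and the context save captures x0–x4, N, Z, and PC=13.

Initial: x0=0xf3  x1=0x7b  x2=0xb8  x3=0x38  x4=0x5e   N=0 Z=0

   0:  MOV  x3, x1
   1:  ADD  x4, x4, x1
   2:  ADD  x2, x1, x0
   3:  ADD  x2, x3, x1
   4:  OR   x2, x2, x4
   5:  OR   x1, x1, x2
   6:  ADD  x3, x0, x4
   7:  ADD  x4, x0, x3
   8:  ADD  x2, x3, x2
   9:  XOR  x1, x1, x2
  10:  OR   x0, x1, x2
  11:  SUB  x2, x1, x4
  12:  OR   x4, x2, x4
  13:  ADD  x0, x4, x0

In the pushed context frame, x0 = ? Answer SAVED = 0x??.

SAVED = 0xff

after  0: x0=0xf3 x1=0x7b x2=0xb8 x3=0x7b x4=0x5e  N=0 Z=0
after  1: x0=0xf3 x1=0x7b x2=0xb8 x3=0x7b x4=0xd9  N=1 Z=0
after  2: x0=0xf3 x1=0x7b x2=0x6e x3=0x7b x4=0xd9  N=0 Z=0
after  3: x0=0xf3 x1=0x7b x2=0xf6 x3=0x7b x4=0xd9  N=1 Z=0
after  4: x0=0xf3 x1=0x7b x2=0xff x3=0x7b x4=0xd9  N=1 Z=0
after  5: x0=0xf3 x1=0xff x2=0xff x3=0x7b x4=0xd9  N=1 Z=0
after  6: x0=0xf3 x1=0xff x2=0xff x3=0xcc x4=0xd9  N=1 Z=0
after  7: x0=0xf3 x1=0xff x2=0xff x3=0xcc x4=0xbf  N=1 Z=0
after  8: x0=0xf3 x1=0xff x2=0xcb x3=0xcc x4=0xbf  N=1 Z=0
after  9: x0=0xf3 x1=0x34 x2=0xcb x3=0xcc x4=0xbf  N=0 Z=0
after 10: x0=0xff x1=0x34 x2=0xcb x3=0xcc x4=0xbf  N=1 Z=0
after 11: x0=0xff x1=0x34 x2=0x75 x3=0xcc x4=0xbf  N=0 Z=0
after 12: x0=0xff x1=0x34 x2=0x75 x3=0xcc x4=0xff  N=1 Z=0
-- IRQ taken; context saved, return-PC = 13 --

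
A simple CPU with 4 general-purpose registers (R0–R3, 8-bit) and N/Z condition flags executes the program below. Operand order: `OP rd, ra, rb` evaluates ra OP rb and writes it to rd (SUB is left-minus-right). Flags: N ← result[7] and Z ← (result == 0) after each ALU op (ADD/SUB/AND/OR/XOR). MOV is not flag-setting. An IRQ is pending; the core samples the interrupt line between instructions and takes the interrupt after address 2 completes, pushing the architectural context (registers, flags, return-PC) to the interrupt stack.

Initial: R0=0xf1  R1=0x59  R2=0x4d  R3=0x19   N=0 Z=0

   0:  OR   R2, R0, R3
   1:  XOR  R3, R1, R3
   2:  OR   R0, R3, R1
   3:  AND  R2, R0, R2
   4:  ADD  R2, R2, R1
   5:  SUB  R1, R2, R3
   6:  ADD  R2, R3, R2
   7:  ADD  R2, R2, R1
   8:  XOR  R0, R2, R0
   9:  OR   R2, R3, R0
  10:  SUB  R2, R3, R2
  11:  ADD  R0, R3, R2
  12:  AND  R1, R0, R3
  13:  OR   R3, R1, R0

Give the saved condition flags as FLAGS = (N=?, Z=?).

after  0: R0=0xf1 R1=0x59 R2=0xf9 R3=0x19  N=1 Z=0
after  1: R0=0xf1 R1=0x59 R2=0xf9 R3=0x40  N=0 Z=0
after  2: R0=0x59 R1=0x59 R2=0xf9 R3=0x40  N=0 Z=0
-- IRQ taken; context saved, return-PC = 3 --

FLAGS = (N=0, Z=0)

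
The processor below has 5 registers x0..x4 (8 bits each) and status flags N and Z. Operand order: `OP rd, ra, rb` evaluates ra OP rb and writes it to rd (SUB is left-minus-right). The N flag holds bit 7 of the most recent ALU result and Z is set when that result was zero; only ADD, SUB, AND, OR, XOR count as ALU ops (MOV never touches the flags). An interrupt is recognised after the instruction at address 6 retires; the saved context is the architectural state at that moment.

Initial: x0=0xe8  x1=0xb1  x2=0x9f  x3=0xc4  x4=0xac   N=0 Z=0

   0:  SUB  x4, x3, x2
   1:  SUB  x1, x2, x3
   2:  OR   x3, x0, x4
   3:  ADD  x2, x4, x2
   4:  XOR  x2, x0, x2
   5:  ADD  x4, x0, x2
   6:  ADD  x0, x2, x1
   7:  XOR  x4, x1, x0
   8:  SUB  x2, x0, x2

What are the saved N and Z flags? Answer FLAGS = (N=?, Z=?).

FLAGS = (N=0, Z=0)

after  0: x0=0xe8 x1=0xb1 x2=0x9f x3=0xc4 x4=0x25  N=0 Z=0
after  1: x0=0xe8 x1=0xdb x2=0x9f x3=0xc4 x4=0x25  N=1 Z=0
after  2: x0=0xe8 x1=0xdb x2=0x9f x3=0xed x4=0x25  N=1 Z=0
after  3: x0=0xe8 x1=0xdb x2=0xc4 x3=0xed x4=0x25  N=1 Z=0
after  4: x0=0xe8 x1=0xdb x2=0x2c x3=0xed x4=0x25  N=0 Z=0
after  5: x0=0xe8 x1=0xdb x2=0x2c x3=0xed x4=0x14  N=0 Z=0
after  6: x0=0x07 x1=0xdb x2=0x2c x3=0xed x4=0x14  N=0 Z=0
-- IRQ taken; context saved, return-PC = 7 --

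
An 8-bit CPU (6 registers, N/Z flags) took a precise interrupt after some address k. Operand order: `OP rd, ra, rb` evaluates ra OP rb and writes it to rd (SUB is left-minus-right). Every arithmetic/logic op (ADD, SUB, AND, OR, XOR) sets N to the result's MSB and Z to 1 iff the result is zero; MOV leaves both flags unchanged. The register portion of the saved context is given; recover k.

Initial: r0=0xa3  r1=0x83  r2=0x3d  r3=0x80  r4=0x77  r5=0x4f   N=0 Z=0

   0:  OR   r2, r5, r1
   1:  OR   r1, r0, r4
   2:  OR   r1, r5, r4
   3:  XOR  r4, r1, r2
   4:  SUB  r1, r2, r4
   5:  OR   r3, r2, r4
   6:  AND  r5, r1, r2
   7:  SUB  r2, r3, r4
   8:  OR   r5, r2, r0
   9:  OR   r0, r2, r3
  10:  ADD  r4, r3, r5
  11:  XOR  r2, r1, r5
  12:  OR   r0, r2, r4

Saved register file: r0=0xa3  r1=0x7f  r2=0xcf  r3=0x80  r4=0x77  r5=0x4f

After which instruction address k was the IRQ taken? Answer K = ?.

after  0: r0=0xa3 r1=0x83 r2=0xcf r3=0x80 r4=0x77 r5=0x4f  N=1 Z=0
after  1: r0=0xa3 r1=0xf7 r2=0xcf r3=0x80 r4=0x77 r5=0x4f  N=1 Z=0
after  2: r0=0xa3 r1=0x7f r2=0xcf r3=0x80 r4=0x77 r5=0x4f  N=0 Z=0
-- IRQ taken; context saved, return-PC = 3 --

K = 2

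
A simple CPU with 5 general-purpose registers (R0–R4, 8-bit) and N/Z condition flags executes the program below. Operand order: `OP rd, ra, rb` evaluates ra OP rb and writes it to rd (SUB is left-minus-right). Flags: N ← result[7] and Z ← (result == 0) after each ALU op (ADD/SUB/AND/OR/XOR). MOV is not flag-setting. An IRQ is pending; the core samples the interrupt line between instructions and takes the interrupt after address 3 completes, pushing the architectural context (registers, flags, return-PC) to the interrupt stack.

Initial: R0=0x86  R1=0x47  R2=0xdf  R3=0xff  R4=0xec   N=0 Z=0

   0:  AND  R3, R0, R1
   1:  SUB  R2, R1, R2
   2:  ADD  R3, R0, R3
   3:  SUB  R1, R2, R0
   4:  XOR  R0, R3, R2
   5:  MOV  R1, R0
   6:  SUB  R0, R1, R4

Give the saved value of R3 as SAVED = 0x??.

SAVED = 0x8c

after  0: R0=0x86 R1=0x47 R2=0xdf R3=0x06 R4=0xec  N=0 Z=0
after  1: R0=0x86 R1=0x47 R2=0x68 R3=0x06 R4=0xec  N=0 Z=0
after  2: R0=0x86 R1=0x47 R2=0x68 R3=0x8c R4=0xec  N=1 Z=0
after  3: R0=0x86 R1=0xe2 R2=0x68 R3=0x8c R4=0xec  N=1 Z=0
-- IRQ taken; context saved, return-PC = 4 --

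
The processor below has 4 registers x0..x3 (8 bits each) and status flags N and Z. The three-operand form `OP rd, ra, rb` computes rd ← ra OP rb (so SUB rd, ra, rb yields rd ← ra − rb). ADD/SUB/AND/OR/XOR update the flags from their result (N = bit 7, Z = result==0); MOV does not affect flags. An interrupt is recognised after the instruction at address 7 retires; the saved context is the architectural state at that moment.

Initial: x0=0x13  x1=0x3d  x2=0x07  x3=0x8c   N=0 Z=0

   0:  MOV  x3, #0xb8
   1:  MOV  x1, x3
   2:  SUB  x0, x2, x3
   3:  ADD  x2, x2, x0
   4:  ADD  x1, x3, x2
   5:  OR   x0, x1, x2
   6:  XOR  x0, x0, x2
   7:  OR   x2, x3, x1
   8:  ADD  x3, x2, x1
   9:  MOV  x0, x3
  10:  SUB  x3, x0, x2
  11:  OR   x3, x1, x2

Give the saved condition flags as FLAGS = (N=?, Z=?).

after  0: x0=0x13 x1=0x3d x2=0x07 x3=0xb8  N=0 Z=0
after  1: x0=0x13 x1=0xb8 x2=0x07 x3=0xb8  N=0 Z=0
after  2: x0=0x4f x1=0xb8 x2=0x07 x3=0xb8  N=0 Z=0
after  3: x0=0x4f x1=0xb8 x2=0x56 x3=0xb8  N=0 Z=0
after  4: x0=0x4f x1=0x0e x2=0x56 x3=0xb8  N=0 Z=0
after  5: x0=0x5e x1=0x0e x2=0x56 x3=0xb8  N=0 Z=0
after  6: x0=0x08 x1=0x0e x2=0x56 x3=0xb8  N=0 Z=0
after  7: x0=0x08 x1=0x0e x2=0xbe x3=0xb8  N=1 Z=0
-- IRQ taken; context saved, return-PC = 8 --

FLAGS = (N=1, Z=0)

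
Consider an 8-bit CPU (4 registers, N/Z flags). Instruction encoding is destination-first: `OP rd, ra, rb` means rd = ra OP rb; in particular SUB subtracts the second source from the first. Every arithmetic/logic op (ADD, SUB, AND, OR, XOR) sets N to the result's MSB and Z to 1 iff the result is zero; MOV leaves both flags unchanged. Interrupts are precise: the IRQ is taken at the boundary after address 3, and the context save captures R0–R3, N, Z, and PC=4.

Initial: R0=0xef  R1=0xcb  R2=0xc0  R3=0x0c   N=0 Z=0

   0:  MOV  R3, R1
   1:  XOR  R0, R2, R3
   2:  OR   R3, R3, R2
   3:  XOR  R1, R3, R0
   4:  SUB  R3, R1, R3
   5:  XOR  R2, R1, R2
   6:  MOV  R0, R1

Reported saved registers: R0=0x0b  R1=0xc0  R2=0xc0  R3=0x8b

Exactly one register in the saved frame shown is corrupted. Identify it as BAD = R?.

after  0: R0=0xef R1=0xcb R2=0xc0 R3=0xcb  N=0 Z=0
after  1: R0=0x0b R1=0xcb R2=0xc0 R3=0xcb  N=0 Z=0
after  2: R0=0x0b R1=0xcb R2=0xc0 R3=0xcb  N=1 Z=0
after  3: R0=0x0b R1=0xc0 R2=0xc0 R3=0xcb  N=1 Z=0
-- IRQ taken; context saved, return-PC = 4 --
mismatch: R3: reported 0x8b vs actual 0xcb

BAD = R3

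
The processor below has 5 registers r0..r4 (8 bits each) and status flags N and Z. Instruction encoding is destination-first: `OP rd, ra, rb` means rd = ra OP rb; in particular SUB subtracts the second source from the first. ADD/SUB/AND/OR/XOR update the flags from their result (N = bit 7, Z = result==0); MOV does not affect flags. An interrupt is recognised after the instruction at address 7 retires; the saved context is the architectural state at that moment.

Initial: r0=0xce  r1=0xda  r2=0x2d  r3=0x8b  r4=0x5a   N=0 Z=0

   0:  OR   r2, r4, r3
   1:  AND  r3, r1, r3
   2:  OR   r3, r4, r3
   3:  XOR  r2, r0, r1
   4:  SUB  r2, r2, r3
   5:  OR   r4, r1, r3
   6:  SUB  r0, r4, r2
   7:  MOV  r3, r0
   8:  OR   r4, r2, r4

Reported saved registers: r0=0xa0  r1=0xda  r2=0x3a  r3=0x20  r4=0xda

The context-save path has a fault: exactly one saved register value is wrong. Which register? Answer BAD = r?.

BAD = r3

after  0: r0=0xce r1=0xda r2=0xdb r3=0x8b r4=0x5a  N=1 Z=0
after  1: r0=0xce r1=0xda r2=0xdb r3=0x8a r4=0x5a  N=1 Z=0
after  2: r0=0xce r1=0xda r2=0xdb r3=0xda r4=0x5a  N=1 Z=0
after  3: r0=0xce r1=0xda r2=0x14 r3=0xda r4=0x5a  N=0 Z=0
after  4: r0=0xce r1=0xda r2=0x3a r3=0xda r4=0x5a  N=0 Z=0
after  5: r0=0xce r1=0xda r2=0x3a r3=0xda r4=0xda  N=1 Z=0
after  6: r0=0xa0 r1=0xda r2=0x3a r3=0xda r4=0xda  N=1 Z=0
after  7: r0=0xa0 r1=0xda r2=0x3a r3=0xa0 r4=0xda  N=1 Z=0
-- IRQ taken; context saved, return-PC = 8 --
mismatch: r3: reported 0x20 vs actual 0xa0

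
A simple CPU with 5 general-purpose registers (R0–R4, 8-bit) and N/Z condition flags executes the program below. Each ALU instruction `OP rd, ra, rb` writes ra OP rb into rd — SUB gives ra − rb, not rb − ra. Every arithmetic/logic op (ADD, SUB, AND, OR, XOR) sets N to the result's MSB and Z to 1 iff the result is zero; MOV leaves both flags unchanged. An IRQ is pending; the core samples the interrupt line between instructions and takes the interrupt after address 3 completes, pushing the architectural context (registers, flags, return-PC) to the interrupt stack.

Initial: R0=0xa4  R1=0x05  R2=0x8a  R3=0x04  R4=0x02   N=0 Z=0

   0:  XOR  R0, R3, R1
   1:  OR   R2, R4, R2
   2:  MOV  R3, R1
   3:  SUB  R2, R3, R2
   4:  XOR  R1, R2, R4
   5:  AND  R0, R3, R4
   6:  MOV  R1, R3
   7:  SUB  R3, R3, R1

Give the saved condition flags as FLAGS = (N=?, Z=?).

FLAGS = (N=0, Z=0)

after  0: R0=0x01 R1=0x05 R2=0x8a R3=0x04 R4=0x02  N=0 Z=0
after  1: R0=0x01 R1=0x05 R2=0x8a R3=0x04 R4=0x02  N=1 Z=0
after  2: R0=0x01 R1=0x05 R2=0x8a R3=0x05 R4=0x02  N=1 Z=0
after  3: R0=0x01 R1=0x05 R2=0x7b R3=0x05 R4=0x02  N=0 Z=0
-- IRQ taken; context saved, return-PC = 4 --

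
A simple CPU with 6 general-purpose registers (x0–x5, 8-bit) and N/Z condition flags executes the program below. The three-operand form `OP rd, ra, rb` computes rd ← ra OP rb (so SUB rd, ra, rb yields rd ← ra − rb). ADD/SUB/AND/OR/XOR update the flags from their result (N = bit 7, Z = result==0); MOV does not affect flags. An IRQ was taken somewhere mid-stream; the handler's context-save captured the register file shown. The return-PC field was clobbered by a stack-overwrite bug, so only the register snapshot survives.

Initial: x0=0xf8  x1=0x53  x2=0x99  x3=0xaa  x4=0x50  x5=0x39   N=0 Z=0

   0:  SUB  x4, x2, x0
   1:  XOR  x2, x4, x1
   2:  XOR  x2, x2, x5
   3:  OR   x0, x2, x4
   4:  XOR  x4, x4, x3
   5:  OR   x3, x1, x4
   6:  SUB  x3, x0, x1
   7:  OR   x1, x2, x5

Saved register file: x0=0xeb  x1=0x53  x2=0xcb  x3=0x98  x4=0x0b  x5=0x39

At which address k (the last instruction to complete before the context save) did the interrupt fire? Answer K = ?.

after  0: x0=0xf8 x1=0x53 x2=0x99 x3=0xaa x4=0xa1 x5=0x39  N=1 Z=0
after  1: x0=0xf8 x1=0x53 x2=0xf2 x3=0xaa x4=0xa1 x5=0x39  N=1 Z=0
after  2: x0=0xf8 x1=0x53 x2=0xcb x3=0xaa x4=0xa1 x5=0x39  N=1 Z=0
after  3: x0=0xeb x1=0x53 x2=0xcb x3=0xaa x4=0xa1 x5=0x39  N=1 Z=0
after  4: x0=0xeb x1=0x53 x2=0xcb x3=0xaa x4=0x0b x5=0x39  N=0 Z=0
after  5: x0=0xeb x1=0x53 x2=0xcb x3=0x5b x4=0x0b x5=0x39  N=0 Z=0
after  6: x0=0xeb x1=0x53 x2=0xcb x3=0x98 x4=0x0b x5=0x39  N=1 Z=0
-- IRQ taken; context saved, return-PC = 7 --

K = 6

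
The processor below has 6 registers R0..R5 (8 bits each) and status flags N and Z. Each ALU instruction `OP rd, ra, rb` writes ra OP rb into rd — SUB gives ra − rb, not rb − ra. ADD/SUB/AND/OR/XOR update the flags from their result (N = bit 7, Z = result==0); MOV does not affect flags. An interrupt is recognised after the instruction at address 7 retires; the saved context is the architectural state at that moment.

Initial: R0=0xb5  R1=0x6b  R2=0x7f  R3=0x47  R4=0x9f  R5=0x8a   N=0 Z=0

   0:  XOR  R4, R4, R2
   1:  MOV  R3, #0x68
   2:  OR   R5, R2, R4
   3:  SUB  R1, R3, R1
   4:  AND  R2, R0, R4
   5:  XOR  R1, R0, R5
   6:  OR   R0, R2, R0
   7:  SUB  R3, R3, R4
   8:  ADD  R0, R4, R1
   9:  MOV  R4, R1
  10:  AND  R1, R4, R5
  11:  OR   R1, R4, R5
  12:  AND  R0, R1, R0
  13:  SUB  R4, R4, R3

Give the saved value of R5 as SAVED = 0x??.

SAVED = 0xff

after  0: R0=0xb5 R1=0x6b R2=0x7f R3=0x47 R4=0xe0 R5=0x8a  N=1 Z=0
after  1: R0=0xb5 R1=0x6b R2=0x7f R3=0x68 R4=0xe0 R5=0x8a  N=1 Z=0
after  2: R0=0xb5 R1=0x6b R2=0x7f R3=0x68 R4=0xe0 R5=0xff  N=1 Z=0
after  3: R0=0xb5 R1=0xfd R2=0x7f R3=0x68 R4=0xe0 R5=0xff  N=1 Z=0
after  4: R0=0xb5 R1=0xfd R2=0xa0 R3=0x68 R4=0xe0 R5=0xff  N=1 Z=0
after  5: R0=0xb5 R1=0x4a R2=0xa0 R3=0x68 R4=0xe0 R5=0xff  N=0 Z=0
after  6: R0=0xb5 R1=0x4a R2=0xa0 R3=0x68 R4=0xe0 R5=0xff  N=1 Z=0
after  7: R0=0xb5 R1=0x4a R2=0xa0 R3=0x88 R4=0xe0 R5=0xff  N=1 Z=0
-- IRQ taken; context saved, return-PC = 8 --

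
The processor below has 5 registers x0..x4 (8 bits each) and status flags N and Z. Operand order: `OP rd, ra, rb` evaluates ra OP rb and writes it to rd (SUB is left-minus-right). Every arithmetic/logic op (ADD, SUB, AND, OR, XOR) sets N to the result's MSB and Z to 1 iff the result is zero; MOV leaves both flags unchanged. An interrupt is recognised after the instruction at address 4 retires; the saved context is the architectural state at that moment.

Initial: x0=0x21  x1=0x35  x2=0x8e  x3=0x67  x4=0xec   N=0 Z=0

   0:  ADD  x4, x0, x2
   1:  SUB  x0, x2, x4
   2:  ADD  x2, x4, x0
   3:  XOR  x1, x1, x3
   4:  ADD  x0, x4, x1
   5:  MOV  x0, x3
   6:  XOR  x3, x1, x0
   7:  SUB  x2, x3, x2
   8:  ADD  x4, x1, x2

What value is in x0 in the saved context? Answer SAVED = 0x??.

after  0: x0=0x21 x1=0x35 x2=0x8e x3=0x67 x4=0xaf  N=1 Z=0
after  1: x0=0xdf x1=0x35 x2=0x8e x3=0x67 x4=0xaf  N=1 Z=0
after  2: x0=0xdf x1=0x35 x2=0x8e x3=0x67 x4=0xaf  N=1 Z=0
after  3: x0=0xdf x1=0x52 x2=0x8e x3=0x67 x4=0xaf  N=0 Z=0
after  4: x0=0x01 x1=0x52 x2=0x8e x3=0x67 x4=0xaf  N=0 Z=0
-- IRQ taken; context saved, return-PC = 5 --

SAVED = 0x01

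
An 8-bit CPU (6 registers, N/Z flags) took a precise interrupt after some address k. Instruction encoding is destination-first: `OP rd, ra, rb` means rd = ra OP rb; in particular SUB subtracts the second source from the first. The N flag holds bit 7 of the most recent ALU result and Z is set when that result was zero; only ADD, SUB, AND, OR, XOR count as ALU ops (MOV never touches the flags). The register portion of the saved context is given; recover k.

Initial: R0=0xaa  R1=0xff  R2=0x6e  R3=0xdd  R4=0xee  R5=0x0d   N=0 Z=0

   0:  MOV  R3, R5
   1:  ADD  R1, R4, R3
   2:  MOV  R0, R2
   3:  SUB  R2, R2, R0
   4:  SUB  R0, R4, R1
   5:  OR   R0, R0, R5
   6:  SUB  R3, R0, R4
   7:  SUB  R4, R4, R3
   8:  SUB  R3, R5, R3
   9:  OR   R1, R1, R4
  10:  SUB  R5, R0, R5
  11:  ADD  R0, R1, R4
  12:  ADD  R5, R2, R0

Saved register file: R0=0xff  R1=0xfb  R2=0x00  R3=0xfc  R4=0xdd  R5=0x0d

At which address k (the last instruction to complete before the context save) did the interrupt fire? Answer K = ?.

K = 8

after  0: R0=0xaa R1=0xff R2=0x6e R3=0x0d R4=0xee R5=0x0d  N=0 Z=0
after  1: R0=0xaa R1=0xfb R2=0x6e R3=0x0d R4=0xee R5=0x0d  N=1 Z=0
after  2: R0=0x6e R1=0xfb R2=0x6e R3=0x0d R4=0xee R5=0x0d  N=1 Z=0
after  3: R0=0x6e R1=0xfb R2=0x00 R3=0x0d R4=0xee R5=0x0d  N=0 Z=1
after  4: R0=0xf3 R1=0xfb R2=0x00 R3=0x0d R4=0xee R5=0x0d  N=1 Z=0
after  5: R0=0xff R1=0xfb R2=0x00 R3=0x0d R4=0xee R5=0x0d  N=1 Z=0
after  6: R0=0xff R1=0xfb R2=0x00 R3=0x11 R4=0xee R5=0x0d  N=0 Z=0
after  7: R0=0xff R1=0xfb R2=0x00 R3=0x11 R4=0xdd R5=0x0d  N=1 Z=0
after  8: R0=0xff R1=0xfb R2=0x00 R3=0xfc R4=0xdd R5=0x0d  N=1 Z=0
-- IRQ taken; context saved, return-PC = 9 --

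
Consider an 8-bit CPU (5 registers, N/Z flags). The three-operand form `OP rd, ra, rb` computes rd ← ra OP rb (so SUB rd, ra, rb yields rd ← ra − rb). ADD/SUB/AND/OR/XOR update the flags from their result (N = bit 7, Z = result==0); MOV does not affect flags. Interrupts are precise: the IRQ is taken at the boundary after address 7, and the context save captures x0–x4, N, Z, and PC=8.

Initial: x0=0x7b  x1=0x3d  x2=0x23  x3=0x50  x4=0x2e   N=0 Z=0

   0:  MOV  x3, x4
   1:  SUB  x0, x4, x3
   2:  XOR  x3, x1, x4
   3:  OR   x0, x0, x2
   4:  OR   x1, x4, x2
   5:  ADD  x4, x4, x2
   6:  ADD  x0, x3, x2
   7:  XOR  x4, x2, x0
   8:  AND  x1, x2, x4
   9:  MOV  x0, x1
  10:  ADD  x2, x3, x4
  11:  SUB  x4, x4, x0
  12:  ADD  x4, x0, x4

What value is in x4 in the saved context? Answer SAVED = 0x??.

after  0: x0=0x7b x1=0x3d x2=0x23 x3=0x2e x4=0x2e  N=0 Z=0
after  1: x0=0x00 x1=0x3d x2=0x23 x3=0x2e x4=0x2e  N=0 Z=1
after  2: x0=0x00 x1=0x3d x2=0x23 x3=0x13 x4=0x2e  N=0 Z=0
after  3: x0=0x23 x1=0x3d x2=0x23 x3=0x13 x4=0x2e  N=0 Z=0
after  4: x0=0x23 x1=0x2f x2=0x23 x3=0x13 x4=0x2e  N=0 Z=0
after  5: x0=0x23 x1=0x2f x2=0x23 x3=0x13 x4=0x51  N=0 Z=0
after  6: x0=0x36 x1=0x2f x2=0x23 x3=0x13 x4=0x51  N=0 Z=0
after  7: x0=0x36 x1=0x2f x2=0x23 x3=0x13 x4=0x15  N=0 Z=0
-- IRQ taken; context saved, return-PC = 8 --

SAVED = 0x15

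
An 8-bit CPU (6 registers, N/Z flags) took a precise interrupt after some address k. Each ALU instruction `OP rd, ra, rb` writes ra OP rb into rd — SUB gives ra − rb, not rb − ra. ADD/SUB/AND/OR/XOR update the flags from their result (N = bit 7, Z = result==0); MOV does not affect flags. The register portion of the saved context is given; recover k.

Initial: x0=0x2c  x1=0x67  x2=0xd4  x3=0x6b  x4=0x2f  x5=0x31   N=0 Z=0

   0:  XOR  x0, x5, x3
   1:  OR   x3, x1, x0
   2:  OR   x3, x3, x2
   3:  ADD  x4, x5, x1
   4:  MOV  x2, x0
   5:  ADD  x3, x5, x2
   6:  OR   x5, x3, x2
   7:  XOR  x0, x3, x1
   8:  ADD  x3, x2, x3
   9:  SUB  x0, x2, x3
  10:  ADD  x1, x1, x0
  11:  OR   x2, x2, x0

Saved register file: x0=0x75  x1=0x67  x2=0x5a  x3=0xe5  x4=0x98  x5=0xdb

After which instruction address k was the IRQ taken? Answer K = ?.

K = 9

after  0: x0=0x5a x1=0x67 x2=0xd4 x3=0x6b x4=0x2f x5=0x31  N=0 Z=0
after  1: x0=0x5a x1=0x67 x2=0xd4 x3=0x7f x4=0x2f x5=0x31  N=0 Z=0
after  2: x0=0x5a x1=0x67 x2=0xd4 x3=0xff x4=0x2f x5=0x31  N=1 Z=0
after  3: x0=0x5a x1=0x67 x2=0xd4 x3=0xff x4=0x98 x5=0x31  N=1 Z=0
after  4: x0=0x5a x1=0x67 x2=0x5a x3=0xff x4=0x98 x5=0x31  N=1 Z=0
after  5: x0=0x5a x1=0x67 x2=0x5a x3=0x8b x4=0x98 x5=0x31  N=1 Z=0
after  6: x0=0x5a x1=0x67 x2=0x5a x3=0x8b x4=0x98 x5=0xdb  N=1 Z=0
after  7: x0=0xec x1=0x67 x2=0x5a x3=0x8b x4=0x98 x5=0xdb  N=1 Z=0
after  8: x0=0xec x1=0x67 x2=0x5a x3=0xe5 x4=0x98 x5=0xdb  N=1 Z=0
after  9: x0=0x75 x1=0x67 x2=0x5a x3=0xe5 x4=0x98 x5=0xdb  N=0 Z=0
-- IRQ taken; context saved, return-PC = 10 --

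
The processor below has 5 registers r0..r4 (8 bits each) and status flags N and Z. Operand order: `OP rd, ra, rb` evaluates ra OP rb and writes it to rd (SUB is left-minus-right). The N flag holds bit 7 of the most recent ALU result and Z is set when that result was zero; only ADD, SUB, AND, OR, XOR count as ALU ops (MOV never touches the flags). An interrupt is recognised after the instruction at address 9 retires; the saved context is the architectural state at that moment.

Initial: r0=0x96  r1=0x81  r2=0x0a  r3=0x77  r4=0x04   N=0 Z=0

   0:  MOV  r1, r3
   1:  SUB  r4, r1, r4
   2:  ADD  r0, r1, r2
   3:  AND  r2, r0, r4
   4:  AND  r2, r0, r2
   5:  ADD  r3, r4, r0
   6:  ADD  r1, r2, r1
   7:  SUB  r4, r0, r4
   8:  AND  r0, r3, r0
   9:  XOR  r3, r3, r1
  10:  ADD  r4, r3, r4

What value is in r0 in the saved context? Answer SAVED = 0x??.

SAVED = 0x80

after  0: r0=0x96 r1=0x77 r2=0x0a r3=0x77 r4=0x04  N=0 Z=0
after  1: r0=0x96 r1=0x77 r2=0x0a r3=0x77 r4=0x73  N=0 Z=0
after  2: r0=0x81 r1=0x77 r2=0x0a r3=0x77 r4=0x73  N=1 Z=0
after  3: r0=0x81 r1=0x77 r2=0x01 r3=0x77 r4=0x73  N=0 Z=0
after  4: r0=0x81 r1=0x77 r2=0x01 r3=0x77 r4=0x73  N=0 Z=0
after  5: r0=0x81 r1=0x77 r2=0x01 r3=0xf4 r4=0x73  N=1 Z=0
after  6: r0=0x81 r1=0x78 r2=0x01 r3=0xf4 r4=0x73  N=0 Z=0
after  7: r0=0x81 r1=0x78 r2=0x01 r3=0xf4 r4=0x0e  N=0 Z=0
after  8: r0=0x80 r1=0x78 r2=0x01 r3=0xf4 r4=0x0e  N=1 Z=0
after  9: r0=0x80 r1=0x78 r2=0x01 r3=0x8c r4=0x0e  N=1 Z=0
-- IRQ taken; context saved, return-PC = 10 --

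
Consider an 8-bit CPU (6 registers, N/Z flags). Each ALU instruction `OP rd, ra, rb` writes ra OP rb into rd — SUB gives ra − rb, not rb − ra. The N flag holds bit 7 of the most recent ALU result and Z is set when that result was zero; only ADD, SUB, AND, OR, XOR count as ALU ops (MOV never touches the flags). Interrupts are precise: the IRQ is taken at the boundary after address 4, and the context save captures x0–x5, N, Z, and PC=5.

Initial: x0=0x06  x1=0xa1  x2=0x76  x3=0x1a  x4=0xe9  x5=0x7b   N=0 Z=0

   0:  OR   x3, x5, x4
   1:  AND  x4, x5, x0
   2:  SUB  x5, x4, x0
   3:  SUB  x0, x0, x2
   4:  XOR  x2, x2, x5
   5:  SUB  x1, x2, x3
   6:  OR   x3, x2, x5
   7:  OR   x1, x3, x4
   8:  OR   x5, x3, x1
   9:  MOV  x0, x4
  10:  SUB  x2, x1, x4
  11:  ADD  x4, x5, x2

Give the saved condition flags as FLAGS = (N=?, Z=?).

after  0: x0=0x06 x1=0xa1 x2=0x76 x3=0xfb x4=0xe9 x5=0x7b  N=1 Z=0
after  1: x0=0x06 x1=0xa1 x2=0x76 x3=0xfb x4=0x02 x5=0x7b  N=0 Z=0
after  2: x0=0x06 x1=0xa1 x2=0x76 x3=0xfb x4=0x02 x5=0xfc  N=1 Z=0
after  3: x0=0x90 x1=0xa1 x2=0x76 x3=0xfb x4=0x02 x5=0xfc  N=1 Z=0
after  4: x0=0x90 x1=0xa1 x2=0x8a x3=0xfb x4=0x02 x5=0xfc  N=1 Z=0
-- IRQ taken; context saved, return-PC = 5 --

FLAGS = (N=1, Z=0)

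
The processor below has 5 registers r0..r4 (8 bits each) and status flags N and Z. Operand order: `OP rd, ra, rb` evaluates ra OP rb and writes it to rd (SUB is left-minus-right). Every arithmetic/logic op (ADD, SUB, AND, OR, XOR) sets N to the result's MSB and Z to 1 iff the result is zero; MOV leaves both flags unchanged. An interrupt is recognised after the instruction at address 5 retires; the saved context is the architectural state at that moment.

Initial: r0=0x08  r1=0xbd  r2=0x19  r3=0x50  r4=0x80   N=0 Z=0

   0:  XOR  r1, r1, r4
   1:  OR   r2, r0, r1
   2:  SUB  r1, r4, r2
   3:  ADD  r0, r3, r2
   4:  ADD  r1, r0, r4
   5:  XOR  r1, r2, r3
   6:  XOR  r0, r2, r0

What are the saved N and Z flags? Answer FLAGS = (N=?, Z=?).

FLAGS = (N=0, Z=0)

after  0: r0=0x08 r1=0x3d r2=0x19 r3=0x50 r4=0x80  N=0 Z=0
after  1: r0=0x08 r1=0x3d r2=0x3d r3=0x50 r4=0x80  N=0 Z=0
after  2: r0=0x08 r1=0x43 r2=0x3d r3=0x50 r4=0x80  N=0 Z=0
after  3: r0=0x8d r1=0x43 r2=0x3d r3=0x50 r4=0x80  N=1 Z=0
after  4: r0=0x8d r1=0x0d r2=0x3d r3=0x50 r4=0x80  N=0 Z=0
after  5: r0=0x8d r1=0x6d r2=0x3d r3=0x50 r4=0x80  N=0 Z=0
-- IRQ taken; context saved, return-PC = 6 --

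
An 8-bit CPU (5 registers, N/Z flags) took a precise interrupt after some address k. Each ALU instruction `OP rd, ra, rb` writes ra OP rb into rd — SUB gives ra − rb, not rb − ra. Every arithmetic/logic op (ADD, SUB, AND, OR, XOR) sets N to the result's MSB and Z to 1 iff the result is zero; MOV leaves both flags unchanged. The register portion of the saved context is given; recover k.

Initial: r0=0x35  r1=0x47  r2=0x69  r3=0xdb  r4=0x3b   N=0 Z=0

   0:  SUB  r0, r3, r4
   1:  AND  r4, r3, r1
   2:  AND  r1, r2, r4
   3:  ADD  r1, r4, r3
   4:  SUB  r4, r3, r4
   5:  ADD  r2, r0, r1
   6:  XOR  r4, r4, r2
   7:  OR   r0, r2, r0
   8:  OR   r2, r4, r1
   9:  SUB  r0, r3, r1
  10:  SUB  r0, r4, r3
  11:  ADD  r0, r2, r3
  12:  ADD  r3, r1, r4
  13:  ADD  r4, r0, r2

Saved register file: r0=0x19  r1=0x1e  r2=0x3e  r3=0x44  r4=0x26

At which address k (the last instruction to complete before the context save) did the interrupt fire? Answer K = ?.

after  0: r0=0xa0 r1=0x47 r2=0x69 r3=0xdb r4=0x3b  N=1 Z=0
after  1: r0=0xa0 r1=0x47 r2=0x69 r3=0xdb r4=0x43  N=0 Z=0
after  2: r0=0xa0 r1=0x41 r2=0x69 r3=0xdb r4=0x43  N=0 Z=0
after  3: r0=0xa0 r1=0x1e r2=0x69 r3=0xdb r4=0x43  N=0 Z=0
after  4: r0=0xa0 r1=0x1e r2=0x69 r3=0xdb r4=0x98  N=1 Z=0
after  5: r0=0xa0 r1=0x1e r2=0xbe r3=0xdb r4=0x98  N=1 Z=0
after  6: r0=0xa0 r1=0x1e r2=0xbe r3=0xdb r4=0x26  N=0 Z=0
after  7: r0=0xbe r1=0x1e r2=0xbe r3=0xdb r4=0x26  N=1 Z=0
after  8: r0=0xbe r1=0x1e r2=0x3e r3=0xdb r4=0x26  N=0 Z=0
after  9: r0=0xbd r1=0x1e r2=0x3e r3=0xdb r4=0x26  N=1 Z=0
after 10: r0=0x4b r1=0x1e r2=0x3e r3=0xdb r4=0x26  N=0 Z=0
after 11: r0=0x19 r1=0x1e r2=0x3e r3=0xdb r4=0x26  N=0 Z=0
after 12: r0=0x19 r1=0x1e r2=0x3e r3=0x44 r4=0x26  N=0 Z=0
-- IRQ taken; context saved, return-PC = 13 --

K = 12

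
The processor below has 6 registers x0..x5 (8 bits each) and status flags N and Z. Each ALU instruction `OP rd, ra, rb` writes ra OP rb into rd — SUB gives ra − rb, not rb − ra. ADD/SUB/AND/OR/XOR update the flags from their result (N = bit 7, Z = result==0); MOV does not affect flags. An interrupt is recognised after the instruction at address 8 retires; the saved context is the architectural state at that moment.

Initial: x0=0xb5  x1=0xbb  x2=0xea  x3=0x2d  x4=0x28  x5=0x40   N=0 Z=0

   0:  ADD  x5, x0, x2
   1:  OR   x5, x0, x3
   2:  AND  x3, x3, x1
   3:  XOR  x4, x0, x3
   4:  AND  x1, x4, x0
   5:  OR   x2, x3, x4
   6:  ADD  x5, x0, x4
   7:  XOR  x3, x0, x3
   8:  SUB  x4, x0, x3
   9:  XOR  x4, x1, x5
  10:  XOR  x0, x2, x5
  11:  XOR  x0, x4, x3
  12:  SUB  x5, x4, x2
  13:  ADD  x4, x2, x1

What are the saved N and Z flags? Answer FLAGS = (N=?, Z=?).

FLAGS = (N=0, Z=0)

after  0: x0=0xb5 x1=0xbb x2=0xea x3=0x2d x4=0x28 x5=0x9f  N=1 Z=0
after  1: x0=0xb5 x1=0xbb x2=0xea x3=0x2d x4=0x28 x5=0xbd  N=1 Z=0
after  2: x0=0xb5 x1=0xbb x2=0xea x3=0x29 x4=0x28 x5=0xbd  N=0 Z=0
after  3: x0=0xb5 x1=0xbb x2=0xea x3=0x29 x4=0x9c x5=0xbd  N=1 Z=0
after  4: x0=0xb5 x1=0x94 x2=0xea x3=0x29 x4=0x9c x5=0xbd  N=1 Z=0
after  5: x0=0xb5 x1=0x94 x2=0xbd x3=0x29 x4=0x9c x5=0xbd  N=1 Z=0
after  6: x0=0xb5 x1=0x94 x2=0xbd x3=0x29 x4=0x9c x5=0x51  N=0 Z=0
after  7: x0=0xb5 x1=0x94 x2=0xbd x3=0x9c x4=0x9c x5=0x51  N=1 Z=0
after  8: x0=0xb5 x1=0x94 x2=0xbd x3=0x9c x4=0x19 x5=0x51  N=0 Z=0
-- IRQ taken; context saved, return-PC = 9 --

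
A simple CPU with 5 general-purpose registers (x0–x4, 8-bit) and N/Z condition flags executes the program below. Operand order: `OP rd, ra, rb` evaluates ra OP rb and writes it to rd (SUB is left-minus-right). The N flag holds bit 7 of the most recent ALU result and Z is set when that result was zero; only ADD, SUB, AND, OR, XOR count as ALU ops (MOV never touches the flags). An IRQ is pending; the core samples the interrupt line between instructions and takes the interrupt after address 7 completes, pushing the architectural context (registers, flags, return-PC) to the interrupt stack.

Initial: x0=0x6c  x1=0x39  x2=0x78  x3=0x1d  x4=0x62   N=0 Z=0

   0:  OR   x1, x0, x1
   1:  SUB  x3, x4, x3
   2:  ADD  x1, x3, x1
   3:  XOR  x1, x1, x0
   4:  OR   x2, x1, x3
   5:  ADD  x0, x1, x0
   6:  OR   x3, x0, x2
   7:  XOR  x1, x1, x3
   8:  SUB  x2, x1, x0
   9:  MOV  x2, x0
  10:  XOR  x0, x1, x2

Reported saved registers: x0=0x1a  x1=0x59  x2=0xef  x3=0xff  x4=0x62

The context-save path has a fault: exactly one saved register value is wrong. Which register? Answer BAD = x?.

BAD = x1

after  0: x0=0x6c x1=0x7d x2=0x78 x3=0x1d x4=0x62  N=0 Z=0
after  1: x0=0x6c x1=0x7d x2=0x78 x3=0x45 x4=0x62  N=0 Z=0
after  2: x0=0x6c x1=0xc2 x2=0x78 x3=0x45 x4=0x62  N=1 Z=0
after  3: x0=0x6c x1=0xae x2=0x78 x3=0x45 x4=0x62  N=1 Z=0
after  4: x0=0x6c x1=0xae x2=0xef x3=0x45 x4=0x62  N=1 Z=0
after  5: x0=0x1a x1=0xae x2=0xef x3=0x45 x4=0x62  N=0 Z=0
after  6: x0=0x1a x1=0xae x2=0xef x3=0xff x4=0x62  N=1 Z=0
after  7: x0=0x1a x1=0x51 x2=0xef x3=0xff x4=0x62  N=0 Z=0
-- IRQ taken; context saved, return-PC = 8 --
mismatch: x1: reported 0x59 vs actual 0x51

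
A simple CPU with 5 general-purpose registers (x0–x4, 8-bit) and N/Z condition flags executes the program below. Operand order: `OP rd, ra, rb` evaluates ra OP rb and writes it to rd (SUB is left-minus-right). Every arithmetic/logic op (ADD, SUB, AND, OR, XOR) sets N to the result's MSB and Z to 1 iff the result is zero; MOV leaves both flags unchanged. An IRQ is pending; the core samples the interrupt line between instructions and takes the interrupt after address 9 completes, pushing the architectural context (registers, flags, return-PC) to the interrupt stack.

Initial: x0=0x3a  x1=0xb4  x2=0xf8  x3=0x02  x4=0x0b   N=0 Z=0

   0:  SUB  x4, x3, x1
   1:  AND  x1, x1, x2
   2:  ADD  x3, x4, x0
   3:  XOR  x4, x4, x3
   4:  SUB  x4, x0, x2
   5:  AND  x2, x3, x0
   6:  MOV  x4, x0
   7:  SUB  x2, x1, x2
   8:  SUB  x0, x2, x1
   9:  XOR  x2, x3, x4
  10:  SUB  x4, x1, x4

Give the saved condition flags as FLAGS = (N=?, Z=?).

FLAGS = (N=1, Z=0)

after  0: x0=0x3a x1=0xb4 x2=0xf8 x3=0x02 x4=0x4e  N=0 Z=0
after  1: x0=0x3a x1=0xb0 x2=0xf8 x3=0x02 x4=0x4e  N=1 Z=0
after  2: x0=0x3a x1=0xb0 x2=0xf8 x3=0x88 x4=0x4e  N=1 Z=0
after  3: x0=0x3a x1=0xb0 x2=0xf8 x3=0x88 x4=0xc6  N=1 Z=0
after  4: x0=0x3a x1=0xb0 x2=0xf8 x3=0x88 x4=0x42  N=0 Z=0
after  5: x0=0x3a x1=0xb0 x2=0x08 x3=0x88 x4=0x42  N=0 Z=0
after  6: x0=0x3a x1=0xb0 x2=0x08 x3=0x88 x4=0x3a  N=0 Z=0
after  7: x0=0x3a x1=0xb0 x2=0xa8 x3=0x88 x4=0x3a  N=1 Z=0
after  8: x0=0xf8 x1=0xb0 x2=0xa8 x3=0x88 x4=0x3a  N=1 Z=0
after  9: x0=0xf8 x1=0xb0 x2=0xb2 x3=0x88 x4=0x3a  N=1 Z=0
-- IRQ taken; context saved, return-PC = 10 --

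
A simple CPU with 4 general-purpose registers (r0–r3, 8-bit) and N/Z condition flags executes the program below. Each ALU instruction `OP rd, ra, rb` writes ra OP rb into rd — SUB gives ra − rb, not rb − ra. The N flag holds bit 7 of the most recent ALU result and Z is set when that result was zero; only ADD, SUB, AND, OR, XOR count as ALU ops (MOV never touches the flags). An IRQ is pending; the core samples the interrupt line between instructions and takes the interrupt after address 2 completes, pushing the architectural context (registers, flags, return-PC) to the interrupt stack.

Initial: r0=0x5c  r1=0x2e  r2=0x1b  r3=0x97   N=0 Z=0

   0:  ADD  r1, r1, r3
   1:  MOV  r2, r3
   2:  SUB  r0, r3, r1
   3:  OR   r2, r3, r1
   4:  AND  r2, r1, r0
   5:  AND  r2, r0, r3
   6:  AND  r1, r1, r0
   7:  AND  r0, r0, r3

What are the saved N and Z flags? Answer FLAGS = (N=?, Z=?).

after  0: r0=0x5c r1=0xc5 r2=0x1b r3=0x97  N=1 Z=0
after  1: r0=0x5c r1=0xc5 r2=0x97 r3=0x97  N=1 Z=0
after  2: r0=0xd2 r1=0xc5 r2=0x97 r3=0x97  N=1 Z=0
-- IRQ taken; context saved, return-PC = 3 --

FLAGS = (N=1, Z=0)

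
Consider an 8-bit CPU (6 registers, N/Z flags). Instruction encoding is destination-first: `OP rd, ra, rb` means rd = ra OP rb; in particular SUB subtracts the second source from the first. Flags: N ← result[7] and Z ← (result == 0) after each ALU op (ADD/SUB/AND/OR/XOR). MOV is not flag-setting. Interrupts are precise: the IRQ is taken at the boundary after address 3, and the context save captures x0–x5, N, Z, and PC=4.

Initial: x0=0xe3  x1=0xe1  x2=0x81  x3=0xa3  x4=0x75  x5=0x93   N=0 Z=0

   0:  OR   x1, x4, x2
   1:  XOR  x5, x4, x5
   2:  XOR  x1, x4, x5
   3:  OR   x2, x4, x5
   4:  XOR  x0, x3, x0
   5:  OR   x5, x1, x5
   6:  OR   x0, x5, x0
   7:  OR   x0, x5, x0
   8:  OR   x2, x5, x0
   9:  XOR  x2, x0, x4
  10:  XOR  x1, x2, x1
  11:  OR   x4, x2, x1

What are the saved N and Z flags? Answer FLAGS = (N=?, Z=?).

FLAGS = (N=1, Z=0)

after  0: x0=0xe3 x1=0xf5 x2=0x81 x3=0xa3 x4=0x75 x5=0x93  N=1 Z=0
after  1: x0=0xe3 x1=0xf5 x2=0x81 x3=0xa3 x4=0x75 x5=0xe6  N=1 Z=0
after  2: x0=0xe3 x1=0x93 x2=0x81 x3=0xa3 x4=0x75 x5=0xe6  N=1 Z=0
after  3: x0=0xe3 x1=0x93 x2=0xf7 x3=0xa3 x4=0x75 x5=0xe6  N=1 Z=0
-- IRQ taken; context saved, return-PC = 4 --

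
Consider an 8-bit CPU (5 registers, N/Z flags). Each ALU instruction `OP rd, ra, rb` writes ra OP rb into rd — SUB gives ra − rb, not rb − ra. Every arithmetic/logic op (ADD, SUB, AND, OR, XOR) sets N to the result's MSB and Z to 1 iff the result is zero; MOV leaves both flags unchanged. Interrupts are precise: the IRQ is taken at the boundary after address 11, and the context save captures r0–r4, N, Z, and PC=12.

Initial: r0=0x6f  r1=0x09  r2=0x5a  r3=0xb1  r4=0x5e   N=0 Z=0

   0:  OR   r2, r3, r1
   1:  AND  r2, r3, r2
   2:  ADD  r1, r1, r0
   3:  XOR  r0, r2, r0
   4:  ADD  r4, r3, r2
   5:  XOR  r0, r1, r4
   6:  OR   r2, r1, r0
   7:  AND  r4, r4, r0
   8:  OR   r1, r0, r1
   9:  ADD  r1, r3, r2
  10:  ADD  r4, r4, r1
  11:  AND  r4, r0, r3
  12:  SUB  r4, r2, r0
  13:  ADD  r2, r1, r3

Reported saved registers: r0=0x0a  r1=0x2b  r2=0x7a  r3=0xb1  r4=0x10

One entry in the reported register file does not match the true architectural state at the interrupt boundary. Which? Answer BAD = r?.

after  0: r0=0x6f r1=0x09 r2=0xb9 r3=0xb1 r4=0x5e  N=1 Z=0
after  1: r0=0x6f r1=0x09 r2=0xb1 r3=0xb1 r4=0x5e  N=1 Z=0
after  2: r0=0x6f r1=0x78 r2=0xb1 r3=0xb1 r4=0x5e  N=0 Z=0
after  3: r0=0xde r1=0x78 r2=0xb1 r3=0xb1 r4=0x5e  N=1 Z=0
after  4: r0=0xde r1=0x78 r2=0xb1 r3=0xb1 r4=0x62  N=0 Z=0
after  5: r0=0x1a r1=0x78 r2=0xb1 r3=0xb1 r4=0x62  N=0 Z=0
after  6: r0=0x1a r1=0x78 r2=0x7a r3=0xb1 r4=0x62  N=0 Z=0
after  7: r0=0x1a r1=0x78 r2=0x7a r3=0xb1 r4=0x02  N=0 Z=0
after  8: r0=0x1a r1=0x7a r2=0x7a r3=0xb1 r4=0x02  N=0 Z=0
after  9: r0=0x1a r1=0x2b r2=0x7a r3=0xb1 r4=0x02  N=0 Z=0
after 10: r0=0x1a r1=0x2b r2=0x7a r3=0xb1 r4=0x2d  N=0 Z=0
after 11: r0=0x1a r1=0x2b r2=0x7a r3=0xb1 r4=0x10  N=0 Z=0
-- IRQ taken; context saved, return-PC = 12 --
mismatch: r0: reported 0x0a vs actual 0x1a

BAD = r0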